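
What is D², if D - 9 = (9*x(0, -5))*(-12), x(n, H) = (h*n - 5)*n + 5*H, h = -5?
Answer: 7338681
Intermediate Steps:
x(n, H) = 5*H + n*(-5 - 5*n) (x(n, H) = (-5*n - 5)*n + 5*H = (-5 - 5*n)*n + 5*H = n*(-5 - 5*n) + 5*H = 5*H + n*(-5 - 5*n))
D = 2709 (D = 9 + (9*(-5*0 - 5*0² + 5*(-5)))*(-12) = 9 + (9*(0 - 5*0 - 25))*(-12) = 9 + (9*(0 + 0 - 25))*(-12) = 9 + (9*(-25))*(-12) = 9 - 225*(-12) = 9 + 2700 = 2709)
D² = 2709² = 7338681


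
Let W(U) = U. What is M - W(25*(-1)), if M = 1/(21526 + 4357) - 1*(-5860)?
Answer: 152321456/25883 ≈ 5885.0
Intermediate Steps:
M = 151674381/25883 (M = 1/25883 + 5860 = 151674381/25883 ≈ 5860.0)
M - W(25*(-1)) = 151674381/25883 - 25*(-1) = 151674381/25883 - 1*(-25) = 151674381/25883 + 25 = 152321456/25883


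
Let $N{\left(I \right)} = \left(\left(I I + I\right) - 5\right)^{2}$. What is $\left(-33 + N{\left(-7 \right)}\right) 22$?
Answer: $29392$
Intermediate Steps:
$N{\left(I \right)} = \left(-5 + I + I^{2}\right)^{2}$ ($N{\left(I \right)} = \left(\left(I^{2} + I\right) - 5\right)^{2} = \left(\left(I + I^{2}\right) - 5\right)^{2} = \left(-5 + I + I^{2}\right)^{2}$)
$\left(-33 + N{\left(-7 \right)}\right) 22 = \left(-33 + \left(-5 - 7 + \left(-7\right)^{2}\right)^{2}\right) 22 = \left(-33 + \left(-5 - 7 + 49\right)^{2}\right) 22 = \left(-33 + 37^{2}\right) 22 = \left(-33 + 1369\right) 22 = 1336 \cdot 22 = 29392$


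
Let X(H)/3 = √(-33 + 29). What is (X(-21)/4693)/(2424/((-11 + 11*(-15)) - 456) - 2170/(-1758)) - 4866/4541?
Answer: -4866/4541 - 208323*I/423829523 ≈ -1.0716 - 0.00049153*I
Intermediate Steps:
X(H) = 6*I (X(H) = 3*√(-33 + 29) = 3*√(-4) = 3*(2*I) = 6*I)
(X(-21)/4693)/(2424/((-11 + 11*(-15)) - 456) - 2170/(-1758)) - 4866/4541 = ((6*I)/4693)/(2424/((-11 + 11*(-15)) - 456) - 2170/(-1758)) - 4866/4541 = ((6*I)*(1/4693))/(2424/((-11 - 165) - 456) - 2170*(-1/1758)) - 4866*1/4541 = (6*I/4693)/(2424/(-176 - 456) + 1085/879) - 4866/4541 = (6*I/4693)/(2424/(-632) + 1085/879) - 4866/4541 = (6*I/4693)/(2424*(-1/632) + 1085/879) - 4866/4541 = (6*I/4693)/(-303/79 + 1085/879) - 4866/4541 = (6*I/4693)/(-180622/69441) - 4866/4541 = (6*I/4693)*(-69441/180622) - 4866/4541 = -208323*I/423829523 - 4866/4541 = -4866/4541 - 208323*I/423829523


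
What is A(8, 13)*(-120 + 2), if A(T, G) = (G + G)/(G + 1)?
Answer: -1534/7 ≈ -219.14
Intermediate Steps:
A(T, G) = 2*G/(1 + G) (A(T, G) = (2*G)/(1 + G) = 2*G/(1 + G))
A(8, 13)*(-120 + 2) = (2*13/(1 + 13))*(-120 + 2) = (2*13/14)*(-118) = (2*13*(1/14))*(-118) = (13/7)*(-118) = -1534/7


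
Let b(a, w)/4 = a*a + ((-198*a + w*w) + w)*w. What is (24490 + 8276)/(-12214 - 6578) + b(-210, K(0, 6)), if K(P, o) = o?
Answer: 3681121835/3132 ≈ 1.1753e+6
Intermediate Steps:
b(a, w) = 4*a**2 + 4*w*(w + w**2 - 198*a) (b(a, w) = 4*(a*a + ((-198*a + w*w) + w)*w) = 4*(a**2 + ((-198*a + w**2) + w)*w) = 4*(a**2 + ((w**2 - 198*a) + w)*w) = 4*(a**2 + (w + w**2 - 198*a)*w) = 4*(a**2 + w*(w + w**2 - 198*a)) = 4*a**2 + 4*w*(w + w**2 - 198*a))
(24490 + 8276)/(-12214 - 6578) + b(-210, K(0, 6)) = (24490 + 8276)/(-12214 - 6578) + (4*(-210)**2 + 4*6**2 + 4*6**3 - 792*(-210)*6) = 32766/(-18792) + (4*44100 + 4*36 + 4*216 + 997920) = 32766*(-1/18792) + (176400 + 144 + 864 + 997920) = -5461/3132 + 1175328 = 3681121835/3132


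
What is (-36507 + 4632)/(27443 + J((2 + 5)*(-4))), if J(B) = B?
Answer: -6375/5483 ≈ -1.1627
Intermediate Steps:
(-36507 + 4632)/(27443 + J((2 + 5)*(-4))) = (-36507 + 4632)/(27443 + (2 + 5)*(-4)) = -31875/(27443 + 7*(-4)) = -31875/(27443 - 28) = -31875/27415 = -31875*1/27415 = -6375/5483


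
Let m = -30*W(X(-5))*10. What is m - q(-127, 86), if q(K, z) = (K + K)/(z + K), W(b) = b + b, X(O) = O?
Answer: 122746/41 ≈ 2993.8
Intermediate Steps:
W(b) = 2*b
q(K, z) = 2*K/(K + z) (q(K, z) = (2*K)/(K + z) = 2*K/(K + z))
m = 3000 (m = -60*(-5)*10 = -30*(-10)*10 = 300*10 = 3000)
m - q(-127, 86) = 3000 - 2*(-127)/(-127 + 86) = 3000 - 2*(-127)/(-41) = 3000 - 2*(-127)*(-1)/41 = 3000 - 1*254/41 = 3000 - 254/41 = 122746/41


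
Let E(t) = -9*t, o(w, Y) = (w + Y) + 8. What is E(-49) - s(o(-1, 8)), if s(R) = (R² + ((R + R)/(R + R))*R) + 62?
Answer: 139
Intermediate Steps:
o(w, Y) = 8 + Y + w (o(w, Y) = (Y + w) + 8 = 8 + Y + w)
s(R) = 62 + R + R² (s(R) = (R² + ((2*R)/((2*R)))*R) + 62 = (R² + ((2*R)*(1/(2*R)))*R) + 62 = (R² + 1*R) + 62 = (R² + R) + 62 = (R + R²) + 62 = 62 + R + R²)
E(-49) - s(o(-1, 8)) = -9*(-49) - (62 + (8 + 8 - 1) + (8 + 8 - 1)²) = 441 - (62 + 15 + 15²) = 441 - (62 + 15 + 225) = 441 - 1*302 = 441 - 302 = 139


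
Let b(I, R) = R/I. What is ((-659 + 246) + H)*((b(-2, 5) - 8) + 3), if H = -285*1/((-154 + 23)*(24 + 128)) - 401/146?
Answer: 477077715/153008 ≈ 3118.0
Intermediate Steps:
H = -209029/76504 (H = -285/((-131*152)) - 401*1/146 = -285/(-19912) - 401/146 = -285*(-1/19912) - 401/146 = 15/1048 - 401/146 = -209029/76504 ≈ -2.7323)
((-659 + 246) + H)*((b(-2, 5) - 8) + 3) = ((-659 + 246) - 209029/76504)*((5/(-2) - 8) + 3) = (-413 - 209029/76504)*((5*(-1/2) - 8) + 3) = -31805181*((-5/2 - 8) + 3)/76504 = -31805181*(-21/2 + 3)/76504 = -31805181/76504*(-15/2) = 477077715/153008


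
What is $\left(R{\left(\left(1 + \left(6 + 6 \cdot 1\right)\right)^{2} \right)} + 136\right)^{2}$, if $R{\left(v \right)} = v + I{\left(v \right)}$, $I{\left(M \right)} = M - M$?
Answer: $93025$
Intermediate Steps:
$I{\left(M \right)} = 0$
$R{\left(v \right)} = v$ ($R{\left(v \right)} = v + 0 = v$)
$\left(R{\left(\left(1 + \left(6 + 6 \cdot 1\right)\right)^{2} \right)} + 136\right)^{2} = \left(\left(1 + \left(6 + 6 \cdot 1\right)\right)^{2} + 136\right)^{2} = \left(\left(1 + \left(6 + 6\right)\right)^{2} + 136\right)^{2} = \left(\left(1 + 12\right)^{2} + 136\right)^{2} = \left(13^{2} + 136\right)^{2} = \left(169 + 136\right)^{2} = 305^{2} = 93025$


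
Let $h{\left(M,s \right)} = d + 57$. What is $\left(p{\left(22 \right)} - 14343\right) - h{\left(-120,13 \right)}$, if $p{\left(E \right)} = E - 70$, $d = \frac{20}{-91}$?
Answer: $- \frac{1314748}{91} \approx -14448.0$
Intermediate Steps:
$d = - \frac{20}{91}$ ($d = 20 \left(- \frac{1}{91}\right) = - \frac{20}{91} \approx -0.21978$)
$h{\left(M,s \right)} = \frac{5167}{91}$ ($h{\left(M,s \right)} = - \frac{20}{91} + 57 = \frac{5167}{91}$)
$p{\left(E \right)} = -70 + E$
$\left(p{\left(22 \right)} - 14343\right) - h{\left(-120,13 \right)} = \left(\left(-70 + 22\right) - 14343\right) - \frac{5167}{91} = \left(-48 - 14343\right) - \frac{5167}{91} = -14391 - \frac{5167}{91} = - \frac{1314748}{91}$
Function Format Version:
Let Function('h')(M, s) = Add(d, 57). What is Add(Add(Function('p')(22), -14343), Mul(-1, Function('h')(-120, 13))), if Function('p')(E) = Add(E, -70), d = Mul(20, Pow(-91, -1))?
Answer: Rational(-1314748, 91) ≈ -14448.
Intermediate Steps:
d = Rational(-20, 91) (d = Mul(20, Rational(-1, 91)) = Rational(-20, 91) ≈ -0.21978)
Function('h')(M, s) = Rational(5167, 91) (Function('h')(M, s) = Add(Rational(-20, 91), 57) = Rational(5167, 91))
Function('p')(E) = Add(-70, E)
Add(Add(Function('p')(22), -14343), Mul(-1, Function('h')(-120, 13))) = Add(Add(Add(-70, 22), -14343), Mul(-1, Rational(5167, 91))) = Add(Add(-48, -14343), Rational(-5167, 91)) = Add(-14391, Rational(-5167, 91)) = Rational(-1314748, 91)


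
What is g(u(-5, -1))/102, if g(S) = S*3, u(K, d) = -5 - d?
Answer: -2/17 ≈ -0.11765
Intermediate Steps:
g(S) = 3*S
g(u(-5, -1))/102 = (3*(-5 - 1*(-1)))/102 = (3*(-5 + 1))*(1/102) = (3*(-4))*(1/102) = -12*1/102 = -2/17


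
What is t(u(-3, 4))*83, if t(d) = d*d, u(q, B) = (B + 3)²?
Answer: 199283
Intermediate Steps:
u(q, B) = (3 + B)²
t(d) = d²
t(u(-3, 4))*83 = ((3 + 4)²)²*83 = (7²)²*83 = 49²*83 = 2401*83 = 199283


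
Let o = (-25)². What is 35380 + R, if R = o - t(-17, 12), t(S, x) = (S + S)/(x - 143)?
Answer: 4716621/131 ≈ 36005.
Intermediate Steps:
o = 625
t(S, x) = 2*S/(-143 + x) (t(S, x) = (2*S)/(-143 + x) = 2*S/(-143 + x))
R = 81841/131 (R = 625 - 2*(-17)/(-143 + 12) = 625 - 2*(-17)/(-131) = 625 - 2*(-17)*(-1)/131 = 625 - 1*34/131 = 625 - 34/131 = 81841/131 ≈ 624.74)
35380 + R = 35380 + 81841/131 = 4716621/131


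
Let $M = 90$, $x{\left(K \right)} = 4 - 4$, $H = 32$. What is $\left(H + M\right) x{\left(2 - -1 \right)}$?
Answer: $0$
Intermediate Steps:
$x{\left(K \right)} = 0$ ($x{\left(K \right)} = 4 - 4 = 0$)
$\left(H + M\right) x{\left(2 - -1 \right)} = \left(32 + 90\right) 0 = 122 \cdot 0 = 0$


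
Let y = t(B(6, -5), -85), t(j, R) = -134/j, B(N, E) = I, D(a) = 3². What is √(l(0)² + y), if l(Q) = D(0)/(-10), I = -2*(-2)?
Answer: I*√3269/10 ≈ 5.7175*I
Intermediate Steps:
D(a) = 9
I = 4
B(N, E) = 4
l(Q) = -9/10 (l(Q) = 9/(-10) = 9*(-⅒) = -9/10)
y = -67/2 (y = -134/4 = -134*¼ = -67/2 ≈ -33.500)
√(l(0)² + y) = √((-9/10)² - 67/2) = √(81/100 - 67/2) = √(-3269/100) = I*√3269/10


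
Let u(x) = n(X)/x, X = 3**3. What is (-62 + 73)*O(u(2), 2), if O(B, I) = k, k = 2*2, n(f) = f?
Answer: 44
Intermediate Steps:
X = 27
k = 4
u(x) = 27/x
O(B, I) = 4
(-62 + 73)*O(u(2), 2) = (-62 + 73)*4 = 11*4 = 44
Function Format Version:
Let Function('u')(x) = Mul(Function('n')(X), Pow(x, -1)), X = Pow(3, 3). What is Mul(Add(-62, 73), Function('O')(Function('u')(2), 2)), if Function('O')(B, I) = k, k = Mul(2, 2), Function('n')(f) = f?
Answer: 44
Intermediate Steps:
X = 27
k = 4
Function('u')(x) = Mul(27, Pow(x, -1))
Function('O')(B, I) = 4
Mul(Add(-62, 73), Function('O')(Function('u')(2), 2)) = Mul(Add(-62, 73), 4) = Mul(11, 4) = 44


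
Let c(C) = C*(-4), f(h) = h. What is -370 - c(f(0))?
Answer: -370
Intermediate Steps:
c(C) = -4*C
-370 - c(f(0)) = -370 - (-4)*0 = -370 - 1*0 = -370 + 0 = -370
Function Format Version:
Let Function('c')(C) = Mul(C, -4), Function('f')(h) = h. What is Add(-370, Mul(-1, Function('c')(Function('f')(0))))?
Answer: -370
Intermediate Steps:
Function('c')(C) = Mul(-4, C)
Add(-370, Mul(-1, Function('c')(Function('f')(0)))) = Add(-370, Mul(-1, Mul(-4, 0))) = Add(-370, Mul(-1, 0)) = Add(-370, 0) = -370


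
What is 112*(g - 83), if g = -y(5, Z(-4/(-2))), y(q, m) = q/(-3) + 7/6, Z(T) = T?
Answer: -9240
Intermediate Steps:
y(q, m) = 7/6 - q/3 (y(q, m) = q*(-⅓) + 7*(⅙) = -q/3 + 7/6 = 7/6 - q/3)
g = ½ (g = -(7/6 - ⅓*5) = -(7/6 - 5/3) = -1*(-½) = ½ ≈ 0.50000)
112*(g - 83) = 112*(½ - 83) = 112*(-165/2) = -9240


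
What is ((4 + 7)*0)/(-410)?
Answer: 0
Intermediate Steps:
((4 + 7)*0)/(-410) = (11*0)*(-1/410) = 0*(-1/410) = 0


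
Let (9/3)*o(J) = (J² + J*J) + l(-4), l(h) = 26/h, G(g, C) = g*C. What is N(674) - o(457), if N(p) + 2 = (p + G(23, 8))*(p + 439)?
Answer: 1631443/2 ≈ 8.1572e+5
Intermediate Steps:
G(g, C) = C*g
N(p) = -2 + (184 + p)*(439 + p) (N(p) = -2 + (p + 8*23)*(p + 439) = -2 + (p + 184)*(439 + p) = -2 + (184 + p)*(439 + p))
o(J) = -13/6 + 2*J²/3 (o(J) = ((J² + J*J) + 26/(-4))/3 = ((J² + J²) + 26*(-¼))/3 = (2*J² - 13/2)/3 = (-13/2 + 2*J²)/3 = -13/6 + 2*J²/3)
N(674) - o(457) = (80774 + 674² + 623*674) - (-13/6 + (⅔)*457²) = (80774 + 454276 + 419902) - (-13/6 + (⅔)*208849) = 954952 - (-13/6 + 417698/3) = 954952 - 1*278461/2 = 954952 - 278461/2 = 1631443/2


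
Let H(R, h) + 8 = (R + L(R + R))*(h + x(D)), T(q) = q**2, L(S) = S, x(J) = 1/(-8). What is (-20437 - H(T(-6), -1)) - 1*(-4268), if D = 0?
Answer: -32079/2 ≈ -16040.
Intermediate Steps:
x(J) = -1/8
H(R, h) = -8 + 3*R*(-1/8 + h) (H(R, h) = -8 + (R + (R + R))*(h - 1/8) = -8 + (R + 2*R)*(-1/8 + h) = -8 + (3*R)*(-1/8 + h) = -8 + 3*R*(-1/8 + h))
(-20437 - H(T(-6), -1)) - 1*(-4268) = (-20437 - (-8 - 3/8*(-6)**2 + 3*(-6)**2*(-1))) - 1*(-4268) = (-20437 - (-8 - 3/8*36 + 3*36*(-1))) + 4268 = (-20437 - (-8 - 27/2 - 108)) + 4268 = (-20437 - 1*(-259/2)) + 4268 = (-20437 + 259/2) + 4268 = -40615/2 + 4268 = -32079/2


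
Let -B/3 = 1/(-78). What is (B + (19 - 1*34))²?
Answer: 151321/676 ≈ 223.85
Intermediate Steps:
B = 1/26 (B = -3/(-78) = -3*(-1/78) = 1/26 ≈ 0.038462)
(B + (19 - 1*34))² = (1/26 + (19 - 1*34))² = (1/26 + (19 - 34))² = (1/26 - 15)² = (-389/26)² = 151321/676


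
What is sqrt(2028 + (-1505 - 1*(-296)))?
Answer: 3*sqrt(91) ≈ 28.618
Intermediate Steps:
sqrt(2028 + (-1505 - 1*(-296))) = sqrt(2028 + (-1505 + 296)) = sqrt(2028 - 1209) = sqrt(819) = 3*sqrt(91)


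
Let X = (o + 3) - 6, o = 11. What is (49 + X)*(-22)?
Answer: -1254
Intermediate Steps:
X = 8 (X = (11 + 3) - 6 = 14 - 6 = 8)
(49 + X)*(-22) = (49 + 8)*(-22) = 57*(-22) = -1254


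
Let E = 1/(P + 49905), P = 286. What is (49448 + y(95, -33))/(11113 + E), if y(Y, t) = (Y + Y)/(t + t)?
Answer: 81896102599/18406495272 ≈ 4.4493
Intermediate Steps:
y(Y, t) = Y/t (y(Y, t) = (2*Y)/((2*t)) = (2*Y)*(1/(2*t)) = Y/t)
E = 1/50191 (E = 1/(286 + 49905) = 1/50191 ≈ 1.9924e-5)
(49448 + y(95, -33))/(11113 + E) = (49448 + 95/(-33))/(11113 + 1/50191) = (49448 + 95*(-1/33))/(557772584/50191) = (49448 - 95/33)*(50191/557772584) = (1631689/33)*(50191/557772584) = 81896102599/18406495272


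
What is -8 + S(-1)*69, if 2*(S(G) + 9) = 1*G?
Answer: -1327/2 ≈ -663.50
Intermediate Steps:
S(G) = -9 + G/2 (S(G) = -9 + (1*G)/2 = -9 + G/2)
-8 + S(-1)*69 = -8 + (-9 + (1/2)*(-1))*69 = -8 + (-9 - 1/2)*69 = -8 - 19/2*69 = -8 - 1311/2 = -1327/2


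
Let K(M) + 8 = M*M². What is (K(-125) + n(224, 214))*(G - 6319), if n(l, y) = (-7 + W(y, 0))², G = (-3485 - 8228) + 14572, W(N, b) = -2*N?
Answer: 6103121680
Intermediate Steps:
K(M) = -8 + M³ (K(M) = -8 + M*M² = -8 + M³)
G = 2859 (G = -11713 + 14572 = 2859)
n(l, y) = (-7 - 2*y)²
(K(-125) + n(224, 214))*(G - 6319) = ((-8 + (-125)³) + (7 + 2*214)²)*(2859 - 6319) = ((-8 - 1953125) + (7 + 428)²)*(-3460) = (-1953133 + 435²)*(-3460) = (-1953133 + 189225)*(-3460) = -1763908*(-3460) = 6103121680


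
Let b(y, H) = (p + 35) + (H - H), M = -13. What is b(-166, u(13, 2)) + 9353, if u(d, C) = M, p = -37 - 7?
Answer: 9344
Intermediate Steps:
p = -44
u(d, C) = -13
b(y, H) = -9 (b(y, H) = (-44 + 35) + (H - H) = -9 + 0 = -9)
b(-166, u(13, 2)) + 9353 = -9 + 9353 = 9344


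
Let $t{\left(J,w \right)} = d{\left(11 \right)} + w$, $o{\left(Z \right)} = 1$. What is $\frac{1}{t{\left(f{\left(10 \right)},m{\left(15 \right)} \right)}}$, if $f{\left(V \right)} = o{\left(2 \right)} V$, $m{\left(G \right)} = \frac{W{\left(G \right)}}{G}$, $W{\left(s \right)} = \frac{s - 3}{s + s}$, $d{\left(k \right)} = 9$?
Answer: $\frac{75}{677} \approx 0.11078$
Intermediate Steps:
$W{\left(s \right)} = \frac{-3 + s}{2 s}$
$m{\left(G \right)} = \frac{-3 + G}{2 G^{2}}$ ($m{\left(G \right)} = \frac{\frac{1}{2} \frac{1}{G} \left(-3 + G\right)}{G} = \frac{-3 + G}{2 G^{2}}$)
$f{\left(V \right)} = V$ ($f{\left(V \right)} = 1 V = V$)
$t{\left(J,w \right)} = 9 + w$
$\frac{1}{t{\left(f{\left(10 \right)},m{\left(15 \right)} \right)}} = \frac{1}{9 + \frac{-3 + 15}{2 \cdot 225}} = \frac{1}{9 + \frac{1}{2} \cdot \frac{1}{225} \cdot 12} = \frac{1}{9 + \frac{2}{75}} = \frac{1}{\frac{677}{75}} = \frac{75}{677}$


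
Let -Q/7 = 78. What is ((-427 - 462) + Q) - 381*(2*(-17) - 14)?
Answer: 16853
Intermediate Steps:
Q = -546 (Q = -7*78 = -546)
((-427 - 462) + Q) - 381*(2*(-17) - 14) = ((-427 - 462) - 546) - 381*(2*(-17) - 14) = (-889 - 546) - 381*(-34 - 14) = -1435 - 381*(-48) = -1435 + 18288 = 16853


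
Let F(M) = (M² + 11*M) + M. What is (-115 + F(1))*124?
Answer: -12648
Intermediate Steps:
F(M) = M² + 12*M
(-115 + F(1))*124 = (-115 + 1*(12 + 1))*124 = (-115 + 1*13)*124 = (-115 + 13)*124 = -102*124 = -12648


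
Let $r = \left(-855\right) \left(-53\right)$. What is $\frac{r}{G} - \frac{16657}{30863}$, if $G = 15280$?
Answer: $\frac{228807577}{94317328} \approx 2.4259$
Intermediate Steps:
$r = 45315$
$\frac{r}{G} - \frac{16657}{30863} = \frac{45315}{15280} - \frac{16657}{30863} = 45315 \cdot \frac{1}{15280} - \frac{16657}{30863} = \frac{9063}{3056} - \frac{16657}{30863} = \frac{228807577}{94317328}$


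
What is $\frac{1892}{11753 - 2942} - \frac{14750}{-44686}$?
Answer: $\frac{9750371}{17896743} \approx 0.54481$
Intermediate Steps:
$\frac{1892}{11753 - 2942} - \frac{14750}{-44686} = \frac{1892}{11753 - 2942} - - \frac{7375}{22343} = \frac{1892}{8811} + \frac{7375}{22343} = 1892 \cdot \frac{1}{8811} + \frac{7375}{22343} = \frac{172}{801} + \frac{7375}{22343} = \frac{9750371}{17896743}$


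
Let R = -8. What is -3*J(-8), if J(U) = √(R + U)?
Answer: -12*I ≈ -12.0*I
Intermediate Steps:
J(U) = √(-8 + U)
-3*J(-8) = -3*√(-8 - 8) = -12*I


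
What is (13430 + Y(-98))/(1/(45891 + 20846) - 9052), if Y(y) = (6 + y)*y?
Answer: -1497978702/604103323 ≈ -2.4797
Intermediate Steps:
Y(y) = y*(6 + y)
(13430 + Y(-98))/(1/(45891 + 20846) - 9052) = (13430 - 98*(6 - 98))/(1/(45891 + 20846) - 9052) = (13430 - 98*(-92))/(1/66737 - 9052) = (13430 + 9016)/(1/66737 - 9052) = 22446/(-604103323/66737) = 22446*(-66737/604103323) = -1497978702/604103323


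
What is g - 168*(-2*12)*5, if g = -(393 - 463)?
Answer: 20230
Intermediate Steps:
g = 70 (g = -1*(-70) = 70)
g - 168*(-2*12)*5 = 70 - 168*(-2*12)*5 = 70 - (-4032)*5 = 70 - 168*(-120) = 70 + 20160 = 20230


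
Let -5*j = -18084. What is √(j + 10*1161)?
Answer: √380670/5 ≈ 123.40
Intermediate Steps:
j = 18084/5 (j = -⅕*(-18084) = 18084/5 ≈ 3616.8)
√(j + 10*1161) = √(18084/5 + 10*1161) = √(18084/5 + 11610) = √(76134/5) = √380670/5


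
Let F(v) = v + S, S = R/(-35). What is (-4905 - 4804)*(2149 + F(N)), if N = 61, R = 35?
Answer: -21447181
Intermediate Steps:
S = -1 (S = 35/(-35) = 35*(-1/35) = -1)
F(v) = -1 + v (F(v) = v - 1 = -1 + v)
(-4905 - 4804)*(2149 + F(N)) = (-4905 - 4804)*(2149 + (-1 + 61)) = -9709*(2149 + 60) = -9709*2209 = -21447181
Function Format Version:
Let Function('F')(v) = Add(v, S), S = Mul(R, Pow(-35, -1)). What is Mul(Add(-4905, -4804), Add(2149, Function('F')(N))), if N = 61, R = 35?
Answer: -21447181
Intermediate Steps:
S = -1 (S = Mul(35, Pow(-35, -1)) = Mul(35, Rational(-1, 35)) = -1)
Function('F')(v) = Add(-1, v) (Function('F')(v) = Add(v, -1) = Add(-1, v))
Mul(Add(-4905, -4804), Add(2149, Function('F')(N))) = Mul(Add(-4905, -4804), Add(2149, Add(-1, 61))) = Mul(-9709, Add(2149, 60)) = Mul(-9709, 2209) = -21447181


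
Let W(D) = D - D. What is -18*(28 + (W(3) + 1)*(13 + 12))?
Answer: -954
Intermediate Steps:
W(D) = 0
-18*(28 + (W(3) + 1)*(13 + 12)) = -18*(28 + (0 + 1)*(13 + 12)) = -18*(28 + 1*25) = -18*(28 + 25) = -18*53 = -954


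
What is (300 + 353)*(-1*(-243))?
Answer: 158679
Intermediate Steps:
(300 + 353)*(-1*(-243)) = 653*243 = 158679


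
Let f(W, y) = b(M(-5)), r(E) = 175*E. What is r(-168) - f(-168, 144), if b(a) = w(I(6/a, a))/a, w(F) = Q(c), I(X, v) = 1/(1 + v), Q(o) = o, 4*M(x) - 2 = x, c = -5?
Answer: -88220/3 ≈ -29407.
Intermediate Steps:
M(x) = 1/2 + x/4
w(F) = -5
b(a) = -5/a
f(W, y) = 20/3 (f(W, y) = -5/(1/2 + (1/4)*(-5)) = -5/(1/2 - 5/4) = -5/(-3/4) = -5*(-4/3) = 20/3)
r(-168) - f(-168, 144) = 175*(-168) - 1*20/3 = -29400 - 20/3 = -88220/3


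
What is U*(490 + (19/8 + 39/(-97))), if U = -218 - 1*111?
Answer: -125602659/776 ≈ -1.6186e+5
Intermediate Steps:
U = -329 (U = -218 - 111 = -329)
U*(490 + (19/8 + 39/(-97))) = -329*(490 + (19/8 + 39/(-97))) = -329*(490 + (19*(1/8) + 39*(-1/97))) = -329*(490 + (19/8 - 39/97)) = -329*(490 + 1531/776) = -329*381771/776 = -125602659/776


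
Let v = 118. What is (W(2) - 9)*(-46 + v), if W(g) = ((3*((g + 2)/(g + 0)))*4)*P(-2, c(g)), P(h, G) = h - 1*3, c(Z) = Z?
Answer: -9288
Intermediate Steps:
P(h, G) = -3 + h (P(h, G) = h - 3 = -3 + h)
W(g) = -60*(2 + g)/g (W(g) = ((3*((g + 2)/(g + 0)))*4)*(-3 - 2) = ((3*((2 + g)/g))*4)*(-5) = ((3*(2 + g)/g)*4)*(-5) = (12*(2 + g)/g)*(-5) = -60*(2 + g)/g)
(W(2) - 9)*(-46 + v) = ((-60 - 120/2) - 9)*(-46 + 118) = ((-60 - 120*½) - 9)*72 = ((-60 - 60) - 9)*72 = (-120 - 9)*72 = -129*72 = -9288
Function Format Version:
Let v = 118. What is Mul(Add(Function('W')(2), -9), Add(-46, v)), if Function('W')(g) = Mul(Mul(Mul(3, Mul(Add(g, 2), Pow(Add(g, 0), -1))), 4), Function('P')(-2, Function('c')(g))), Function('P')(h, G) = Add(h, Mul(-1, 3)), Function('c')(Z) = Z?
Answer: -9288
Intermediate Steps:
Function('P')(h, G) = Add(-3, h) (Function('P')(h, G) = Add(h, -3) = Add(-3, h))
Function('W')(g) = Mul(-60, Pow(g, -1), Add(2, g)) (Function('W')(g) = Mul(Mul(Mul(3, Mul(Add(g, 2), Pow(Add(g, 0), -1))), 4), Add(-3, -2)) = Mul(Mul(Mul(3, Mul(Add(2, g), Pow(g, -1))), 4), -5) = Mul(Mul(Mul(3, Mul(Pow(g, -1), Add(2, g))), 4), -5) = Mul(Mul(Mul(3, Pow(g, -1), Add(2, g)), 4), -5) = Mul(Mul(12, Pow(g, -1), Add(2, g)), -5) = Mul(-60, Pow(g, -1), Add(2, g)))
Mul(Add(Function('W')(2), -9), Add(-46, v)) = Mul(Add(Add(-60, Mul(-120, Pow(2, -1))), -9), Add(-46, 118)) = Mul(Add(Add(-60, Mul(-120, Rational(1, 2))), -9), 72) = Mul(Add(Add(-60, -60), -9), 72) = Mul(Add(-120, -9), 72) = Mul(-129, 72) = -9288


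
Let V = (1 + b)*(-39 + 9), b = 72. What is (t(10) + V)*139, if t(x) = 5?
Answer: -303715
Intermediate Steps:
V = -2190 (V = (1 + 72)*(-39 + 9) = 73*(-30) = -2190)
(t(10) + V)*139 = (5 - 2190)*139 = -2185*139 = -303715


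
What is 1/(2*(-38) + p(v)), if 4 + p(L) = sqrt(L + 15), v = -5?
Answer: -8/639 - sqrt(10)/6390 ≈ -0.013014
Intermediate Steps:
p(L) = -4 + sqrt(15 + L) (p(L) = -4 + sqrt(L + 15) = -4 + sqrt(15 + L))
1/(2*(-38) + p(v)) = 1/(2*(-38) + (-4 + sqrt(15 - 5))) = 1/(-76 + (-4 + sqrt(10))) = 1/(-80 + sqrt(10))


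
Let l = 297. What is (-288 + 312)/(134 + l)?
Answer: 24/431 ≈ 0.055684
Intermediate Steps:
(-288 + 312)/(134 + l) = (-288 + 312)/(134 + 297) = 24/431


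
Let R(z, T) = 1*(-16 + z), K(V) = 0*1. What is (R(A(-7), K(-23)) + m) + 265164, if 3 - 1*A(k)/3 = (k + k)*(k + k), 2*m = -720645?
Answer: -191507/2 ≈ -95754.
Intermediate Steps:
m = -720645/2 (m = (1/2)*(-720645) = -720645/2 ≈ -3.6032e+5)
A(k) = 9 - 12*k**2 (A(k) = 9 - 3*(k + k)*(k + k) = 9 - 3*2*k*2*k = 9 - 12*k**2)
K(V) = 0
R(z, T) = -16 + z
(R(A(-7), K(-23)) + m) + 265164 = ((-16 + (9 - 12*(-7)**2)) - 720645/2) + 265164 = ((-16 + (9 - 12*49)) - 720645/2) + 265164 = ((-16 + (9 - 588)) - 720645/2) + 265164 = ((-16 - 579) - 720645/2) + 265164 = (-595 - 720645/2) + 265164 = -721835/2 + 265164 = -191507/2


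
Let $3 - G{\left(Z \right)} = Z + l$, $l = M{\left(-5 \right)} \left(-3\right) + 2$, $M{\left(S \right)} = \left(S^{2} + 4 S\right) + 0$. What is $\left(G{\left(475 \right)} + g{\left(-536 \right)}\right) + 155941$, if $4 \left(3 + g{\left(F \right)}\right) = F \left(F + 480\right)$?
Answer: $162983$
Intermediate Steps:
$g{\left(F \right)} = -3 + \frac{F \left(480 + F\right)}{4}$ ($g{\left(F \right)} = -3 + \frac{F \left(F + 480\right)}{4} = -3 + \frac{F \left(480 + F\right)}{4}$)
$M{\left(S \right)} = S^{2} + 4 S$
$l = -13$ ($l = - 5 \left(4 - 5\right) \left(-3\right) + 2 = \left(-5\right) \left(-1\right) \left(-3\right) + 2 = 5 \left(-3\right) + 2 = -15 + 2 = -13$)
$G{\left(Z \right)} = 16 - Z$ ($G{\left(Z \right)} = 3 - \left(Z - 13\right) = 3 - \left(-13 + Z\right) = 16 - Z$)
$\left(G{\left(475 \right)} + g{\left(-536 \right)}\right) + 155941 = \left(\left(16 - 475\right) + \left(-3 + 120 \left(-536\right) + \frac{\left(-536\right)^{2}}{4}\right)\right) + 155941 = \left(\left(16 - 475\right) - -7501\right) + 155941 = \left(-459 - -7501\right) + 155941 = \left(-459 + 7501\right) + 155941 = 7042 + 155941 = 162983$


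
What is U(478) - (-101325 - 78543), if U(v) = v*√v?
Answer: 179868 + 478*√478 ≈ 1.9032e+5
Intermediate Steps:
U(v) = v^(3/2)
U(478) - (-101325 - 78543) = 478^(3/2) - (-101325 - 78543) = 478*√478 - 1*(-179868) = 478*√478 + 179868 = 179868 + 478*√478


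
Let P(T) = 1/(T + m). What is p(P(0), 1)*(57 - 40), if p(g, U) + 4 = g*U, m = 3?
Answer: -187/3 ≈ -62.333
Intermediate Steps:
P(T) = 1/(3 + T) (P(T) = 1/(T + 3) = 1/(3 + T))
p(g, U) = -4 + U*g (p(g, U) = -4 + g*U = -4 + U*g)
p(P(0), 1)*(57 - 40) = (-4 + 1/(3 + 0))*(57 - 40) = (-4 + 1/3)*17 = -11/3*17 = -187/3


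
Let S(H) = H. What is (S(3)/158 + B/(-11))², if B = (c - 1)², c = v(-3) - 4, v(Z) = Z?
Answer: 101586241/3020644 ≈ 33.631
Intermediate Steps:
c = -7 (c = -3 - 4 = -7)
B = 64 (B = (-7 - 1)² = (-8)² = 64)
(S(3)/158 + B/(-11))² = (3/158 + 64/(-11))² = (3*(1/158) + 64*(-1/11))² = (3/158 - 64/11)² = (-10079/1738)² = 101586241/3020644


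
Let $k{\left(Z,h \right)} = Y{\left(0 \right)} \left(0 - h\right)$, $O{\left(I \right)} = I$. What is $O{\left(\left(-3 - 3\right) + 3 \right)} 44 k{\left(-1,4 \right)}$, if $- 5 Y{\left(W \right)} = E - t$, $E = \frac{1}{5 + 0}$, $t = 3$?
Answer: $\frac{7392}{25} \approx 295.68$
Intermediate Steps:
$E = \frac{1}{5} \approx 0.2$
$Y{\left(W \right)} = \frac{14}{25}$ ($Y{\left(W \right)} = - \frac{\frac{1}{5} - 3}{5} = \left(- \frac{1}{5}\right) \left(- \frac{14}{5}\right) = \frac{14}{25}$)
$k{\left(Z,h \right)} = - \frac{14 h}{25}$ ($k{\left(Z,h \right)} = \frac{14 \left(0 - h\right)}{25} = \frac{14 \left(- h\right)}{25} = - \frac{14 h}{25}$)
$O{\left(\left(-3 - 3\right) + 3 \right)} 44 k{\left(-1,4 \right)} = \left(\left(-3 - 3\right) + 3\right) 44 \left(\left(- \frac{14}{25}\right) 4\right) = \left(-6 + 3\right) 44 \left(- \frac{56}{25}\right) = \left(-3\right) 44 \left(- \frac{56}{25}\right) = \left(-132\right) \left(- \frac{56}{25}\right) = \frac{7392}{25}$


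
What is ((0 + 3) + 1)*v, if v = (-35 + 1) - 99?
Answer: -532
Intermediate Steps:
v = -133 (v = -34 - 99 = -133)
((0 + 3) + 1)*v = ((0 + 3) + 1)*(-133) = (3 + 1)*(-133) = 4*(-133) = -532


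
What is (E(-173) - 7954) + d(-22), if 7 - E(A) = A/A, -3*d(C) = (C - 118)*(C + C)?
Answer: -30004/3 ≈ -10001.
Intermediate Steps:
d(C) = -2*C*(-118 + C)/3 (d(C) = -(C - 118)*(C + C)/3 = -(-118 + C)*2*C/3 = -2*C*(-118 + C)/3)
E(A) = 6 (E(A) = 7 - A/A = 7 - 1*1 = 7 - 1 = 6)
(E(-173) - 7954) + d(-22) = (6 - 7954) + (2/3)*(-22)*(118 - 1*(-22)) = -7948 + (2/3)*(-22)*(118 + 22) = -7948 + (2/3)*(-22)*140 = -7948 - 6160/3 = -30004/3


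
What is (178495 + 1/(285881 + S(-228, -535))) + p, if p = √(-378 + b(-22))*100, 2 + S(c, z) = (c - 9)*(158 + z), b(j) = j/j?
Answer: 66976321861/375228 + 100*I*√377 ≈ 1.785e+5 + 1941.6*I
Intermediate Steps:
b(j) = 1
S(c, z) = -2 + (-9 + c)*(158 + z) (S(c, z) = -2 + (c - 9)*(158 + z) = -2 + (-9 + c)*(158 + z))
p = 100*I*√377 (p = √(-378 + 1)*100 = √(-377)*100 = (I*√377)*100 = 100*I*√377 ≈ 1941.6*I)
(178495 + 1/(285881 + S(-228, -535))) + p = (178495 + 1/(285881 + (-1424 - 9*(-535) + 158*(-228) - 228*(-535)))) + 100*I*√377 = (178495 + 1/(285881 + (-1424 + 4815 - 36024 + 121980))) + 100*I*√377 = (178495 + 1/(285881 + 89347)) + 100*I*√377 = (178495 + 1/375228) + 100*I*√377 = 66976321861/375228 + 100*I*√377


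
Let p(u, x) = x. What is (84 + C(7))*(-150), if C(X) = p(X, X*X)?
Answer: -19950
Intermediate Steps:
C(X) = X**2 (C(X) = X*X = X**2)
(84 + C(7))*(-150) = (84 + 7**2)*(-150) = (84 + 49)*(-150) = 133*(-150) = -19950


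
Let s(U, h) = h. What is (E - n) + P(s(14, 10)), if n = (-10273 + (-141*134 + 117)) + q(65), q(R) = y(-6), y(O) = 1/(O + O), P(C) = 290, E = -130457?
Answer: -1213403/12 ≈ -1.0112e+5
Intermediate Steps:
y(O) = 1/(2*O)
q(R) = -1/12 (q(R) = (½)/(-6) = (½)*(-⅙) = -1/12)
n = -348601/12 (n = (-10273 + (-141*134 + 117)) - 1/12 = (-10273 + (-18894 + 117)) - 1/12 = (-10273 - 18777) - 1/12 = -29050 - 1/12 = -348601/12 ≈ -29050.)
(E - n) + P(s(14, 10)) = (-130457 - 1*(-348601/12)) + 290 = (-130457 + 348601/12) + 290 = -1216883/12 + 290 = -1213403/12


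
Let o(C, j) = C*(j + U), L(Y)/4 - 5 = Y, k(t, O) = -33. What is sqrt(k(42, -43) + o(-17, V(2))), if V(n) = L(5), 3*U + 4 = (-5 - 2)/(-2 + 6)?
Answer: I*sqrt(24495)/6 ≈ 26.085*I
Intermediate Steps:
L(Y) = 20 + 4*Y
U = -23/12 (U = -4/3 + ((-5 - 2)/(-2 + 6))/3 = -4/3 + (-7/4)/3 = -4/3 + (-7*1/4)/3 = -4/3 + (1/3)*(-7/4) = -4/3 - 7/12 = -23/12 ≈ -1.9167)
V(n) = 40 (V(n) = 20 + 4*5 = 20 + 20 = 40)
o(C, j) = C*(-23/12 + j) (o(C, j) = C*(j - 23/12) = C*(-23/12 + j))
sqrt(k(42, -43) + o(-17, V(2))) = sqrt(-33 + (1/12)*(-17)*(-23 + 12*40)) = sqrt(-33 + (1/12)*(-17)*(-23 + 480)) = sqrt(-33 + (1/12)*(-17)*457) = sqrt(-33 - 7769/12) = sqrt(-8165/12) = I*sqrt(24495)/6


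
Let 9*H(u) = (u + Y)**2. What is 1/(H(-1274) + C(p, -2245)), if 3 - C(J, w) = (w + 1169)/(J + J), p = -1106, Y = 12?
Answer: 4977/880744642 ≈ 5.6509e-6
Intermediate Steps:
C(J, w) = 3 - (1169 + w)/(2*J) (C(J, w) = 3 - (w + 1169)/(J + J) = 3 - (1169 + w)/(2*J))
H(u) = (12 + u)**2/9 (H(u) = (u + 12)**2/9 = (12 + u)**2/9)
1/(H(-1274) + C(p, -2245)) = 1/((12 - 1274)**2/9 + (1/2)*(-1169 - 1*(-2245) + 6*(-1106))/(-1106)) = 1/((1/9)*(-1262)**2 + (1/2)*(-1/1106)*(-1169 + 2245 - 6636)) = 1/((1/9)*1592644 + (1/2)*(-1/1106)*(-5560)) = 1/(1592644/9 + 1390/553) = 1/(880744642/4977) = 4977/880744642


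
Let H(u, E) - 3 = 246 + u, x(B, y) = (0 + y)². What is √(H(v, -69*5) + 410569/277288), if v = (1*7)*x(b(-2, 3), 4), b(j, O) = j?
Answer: √6967660767914/138644 ≈ 19.039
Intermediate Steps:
x(B, y) = y²
v = 112 (v = (1*7)*4² = 7*16 = 112)
H(u, E) = 249 + u (H(u, E) = 3 + (246 + u) = 249 + u)
√(H(v, -69*5) + 410569/277288) = √((249 + 112) + 410569/277288) = √(361 + 410569*(1/277288)) = √(361 + 410569/277288) = √(100511537/277288) = √6967660767914/138644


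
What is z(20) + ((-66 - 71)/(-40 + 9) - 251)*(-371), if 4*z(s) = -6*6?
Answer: 2835645/31 ≈ 91472.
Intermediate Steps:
z(s) = -9 (z(s) = (-6*6)/4 = (1/4)*(-36) = -9)
z(20) + ((-66 - 71)/(-40 + 9) - 251)*(-371) = -9 + ((-66 - 71)/(-40 + 9) - 251)*(-371) = -9 + (-137/(-31) - 251)*(-371) = -9 + (-137*(-1/31) - 251)*(-371) = -9 + (137/31 - 251)*(-371) = -9 - 7644/31*(-371) = -9 + 2835924/31 = 2835645/31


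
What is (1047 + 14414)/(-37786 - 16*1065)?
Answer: -15461/54826 ≈ -0.28200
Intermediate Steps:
(1047 + 14414)/(-37786 - 16*1065) = 15461/(-37786 - 17040) = 15461/(-54826) = 15461*(-1/54826) = -15461/54826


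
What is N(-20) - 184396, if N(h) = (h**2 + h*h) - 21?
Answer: -183617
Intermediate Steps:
N(h) = -21 + 2*h**2 (N(h) = (h**2 + h**2) - 21 = 2*h**2 - 21 = -21 + 2*h**2)
N(-20) - 184396 = (-21 + 2*(-20)**2) - 184396 = (-21 + 2*400) - 184396 = (-21 + 800) - 184396 = 779 - 184396 = -183617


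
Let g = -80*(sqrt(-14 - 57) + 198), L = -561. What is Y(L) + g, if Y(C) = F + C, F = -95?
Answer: -16496 - 80*I*sqrt(71) ≈ -16496.0 - 674.09*I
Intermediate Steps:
Y(C) = -95 + C
g = -15840 - 80*I*sqrt(71) (g = -80*(sqrt(-71) + 198) = -80*(I*sqrt(71) + 198) = -80*(198 + I*sqrt(71)) = -15840 - 80*I*sqrt(71) ≈ -15840.0 - 674.09*I)
Y(L) + g = (-95 - 561) + (-15840 - 80*I*sqrt(71)) = -656 + (-15840 - 80*I*sqrt(71)) = -16496 - 80*I*sqrt(71)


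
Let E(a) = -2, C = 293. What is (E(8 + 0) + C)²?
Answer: 84681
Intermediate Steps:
(E(8 + 0) + C)² = (-2 + 293)² = 291² = 84681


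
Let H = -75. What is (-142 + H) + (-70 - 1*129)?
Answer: -416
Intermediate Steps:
(-142 + H) + (-70 - 1*129) = (-142 - 75) + (-70 - 1*129) = -217 + (-70 - 129) = -217 - 199 = -416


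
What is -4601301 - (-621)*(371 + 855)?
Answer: -3839955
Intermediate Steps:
-4601301 - (-621)*(371 + 855) = -4601301 - (-621)*1226 = -4601301 - 1*(-761346) = -4601301 + 761346 = -3839955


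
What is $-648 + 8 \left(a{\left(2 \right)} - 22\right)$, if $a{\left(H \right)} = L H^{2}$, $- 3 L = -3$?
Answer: $-792$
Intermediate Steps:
$L = 1$ ($L = \left(- \frac{1}{3}\right) \left(-3\right) = 1$)
$a{\left(H \right)} = H^{2}$ ($a{\left(H \right)} = 1 H^{2} = H^{2}$)
$-648 + 8 \left(a{\left(2 \right)} - 22\right) = -648 + 8 \left(2^{2} - 22\right) = -648 + 8 \left(4 - 22\right) = -648 + 8 \left(-18\right) = -648 - 144 = -792$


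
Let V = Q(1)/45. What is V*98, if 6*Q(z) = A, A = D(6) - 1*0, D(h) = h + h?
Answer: 196/45 ≈ 4.3556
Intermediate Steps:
D(h) = 2*h
A = 12 (A = 2*6 - 1*0 = 12 + 0 = 12)
Q(z) = 2 (Q(z) = (⅙)*12 = 2)
V = 2/45 ≈ 0.044444
V*98 = (2/45)*98 = 196/45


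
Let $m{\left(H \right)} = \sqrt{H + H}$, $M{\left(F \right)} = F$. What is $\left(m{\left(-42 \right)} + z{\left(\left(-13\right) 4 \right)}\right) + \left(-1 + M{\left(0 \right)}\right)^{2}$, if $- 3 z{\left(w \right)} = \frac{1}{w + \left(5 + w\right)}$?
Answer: $\frac{298}{297} + 2 i \sqrt{21} \approx 1.0034 + 9.1651 i$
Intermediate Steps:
$m{\left(H \right)} = \sqrt{2} \sqrt{H}$ ($m{\left(H \right)} = \sqrt{2 H} = \sqrt{2} \sqrt{H}$)
$z{\left(w \right)} = - \frac{1}{3 \left(5 + 2 w\right)}$ ($z{\left(w \right)} = - \frac{1}{3 \left(w + \left(5 + w\right)\right)} = - \frac{1}{3 \left(5 + 2 w\right)}$)
$\left(m{\left(-42 \right)} + z{\left(\left(-13\right) 4 \right)}\right) + \left(-1 + M{\left(0 \right)}\right)^{2} = \left(\sqrt{2} \sqrt{-42} - \frac{1}{15 + 6 \left(\left(-13\right) 4\right)}\right) + \left(-1 + 0\right)^{2} = \left(\sqrt{2} i \sqrt{42} - \frac{1}{15 + 6 \left(-52\right)}\right) + \left(-1\right)^{2} = \left(2 i \sqrt{21} - \frac{1}{15 - 312}\right) + 1 = \left(2 i \sqrt{21} - \frac{1}{-297}\right) + 1 = \left(2 i \sqrt{21} - - \frac{1}{297}\right) + 1 = \left(2 i \sqrt{21} + \frac{1}{297}\right) + 1 = \left(\frac{1}{297} + 2 i \sqrt{21}\right) + 1 = \frac{298}{297} + 2 i \sqrt{21}$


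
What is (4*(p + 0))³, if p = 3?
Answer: 1728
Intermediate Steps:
(4*(p + 0))³ = (4*(3 + 0))³ = (4*3)³ = 12³ = 1728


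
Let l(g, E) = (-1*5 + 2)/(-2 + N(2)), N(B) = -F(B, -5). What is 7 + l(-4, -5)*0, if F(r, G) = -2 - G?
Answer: 7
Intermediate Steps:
N(B) = -3 (N(B) = -(-2 - 1*(-5)) = -(-2 + 5) = -1*3 = -3)
l(g, E) = ⅗ (l(g, E) = (-1*5 + 2)/(-2 - 3) = (-5 + 2)/(-5) = -3*(-⅕) = ⅗)
7 + l(-4, -5)*0 = 7 + (⅗)*0 = 7 + 0 = 7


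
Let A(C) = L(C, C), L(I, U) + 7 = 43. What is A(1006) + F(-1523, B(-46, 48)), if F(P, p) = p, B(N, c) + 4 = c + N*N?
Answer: 2196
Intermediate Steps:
L(I, U) = 36 (L(I, U) = -7 + 43 = 36)
A(C) = 36
B(N, c) = -4 + c + N² (B(N, c) = -4 + (c + N*N) = -4 + (c + N²) = -4 + c + N²)
A(1006) + F(-1523, B(-46, 48)) = 36 + (-4 + 48 + (-46)²) = 36 + (-4 + 48 + 2116) = 36 + 2160 = 2196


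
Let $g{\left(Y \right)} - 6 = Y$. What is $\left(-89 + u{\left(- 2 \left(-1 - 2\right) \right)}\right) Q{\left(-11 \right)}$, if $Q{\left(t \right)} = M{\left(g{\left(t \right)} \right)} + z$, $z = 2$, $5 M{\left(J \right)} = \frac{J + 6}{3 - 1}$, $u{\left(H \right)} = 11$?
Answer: $- \frac{819}{5} \approx -163.8$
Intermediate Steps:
$g{\left(Y \right)} = 6 + Y$
$M{\left(J \right)} = \frac{3}{5} + \frac{J}{10}$ ($M{\left(J \right)} = \frac{\left(J + 6\right) \frac{1}{3 - 1}}{5} = \frac{\left(6 + J\right) \frac{1}{2}}{5} = \frac{3 + \frac{J}{2}}{5} = \frac{3}{5} + \frac{J}{10}$)
$Q{\left(t \right)} = \frac{16}{5} + \frac{t}{10}$ ($Q{\left(t \right)} = \left(\frac{3}{5} + \frac{6 + t}{10}\right) + 2 = \left(\frac{3}{5} + \left(\frac{3}{5} + \frac{t}{10}\right)\right) + 2 = \left(\frac{6}{5} + \frac{t}{10}\right) + 2 = \frac{16}{5} + \frac{t}{10}$)
$\left(-89 + u{\left(- 2 \left(-1 - 2\right) \right)}\right) Q{\left(-11 \right)} = \left(-89 + 11\right) \left(\frac{16}{5} + \frac{1}{10} \left(-11\right)\right) = - 78 \left(\frac{16}{5} - \frac{11}{10}\right) = \left(-78\right) \frac{21}{10} = - \frac{819}{5}$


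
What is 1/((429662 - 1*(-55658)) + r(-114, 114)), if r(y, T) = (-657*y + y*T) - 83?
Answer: 1/547139 ≈ 1.8277e-6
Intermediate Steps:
r(y, T) = -83 - 657*y + T*y (r(y, T) = (-657*y + T*y) - 83 = -83 - 657*y + T*y)
1/((429662 - 1*(-55658)) + r(-114, 114)) = 1/((429662 - 1*(-55658)) + (-83 - 657*(-114) + 114*(-114))) = 1/((429662 + 55658) + (-83 + 74898 - 12996)) = 1/(485320 + 61819) = 1/547139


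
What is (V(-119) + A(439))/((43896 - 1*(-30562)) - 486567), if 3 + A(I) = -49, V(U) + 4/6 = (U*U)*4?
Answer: -169774/1236327 ≈ -0.13732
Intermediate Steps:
V(U) = -⅔ + 4*U² (V(U) = -⅔ + (U*U)*4 = -⅔ + U²*4 = -⅔ + 4*U²)
A(I) = -52 (A(I) = -3 - 49 = -52)
(V(-119) + A(439))/((43896 - 1*(-30562)) - 486567) = ((-⅔ + 4*(-119)²) - 52)/((43896 - 1*(-30562)) - 486567) = ((-⅔ + 4*14161) - 52)/((43896 + 30562) - 486567) = ((-⅔ + 56644) - 52)/(74458 - 486567) = (169930/3 - 52)/(-412109) = (169774/3)*(-1/412109) = -169774/1236327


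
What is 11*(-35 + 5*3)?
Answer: -220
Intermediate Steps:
11*(-35 + 5*3) = 11*(-35 + 15) = 11*(-20) = -220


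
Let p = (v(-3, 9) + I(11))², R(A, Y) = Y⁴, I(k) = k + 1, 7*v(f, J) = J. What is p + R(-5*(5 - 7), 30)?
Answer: 39698649/49 ≈ 8.1018e+5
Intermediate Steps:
v(f, J) = J/7
I(k) = 1 + k
p = 8649/49 (p = ((⅐)*9 + (1 + 11))² = (9/7 + 12)² = (93/7)² = 8649/49 ≈ 176.51)
p + R(-5*(5 - 7), 30) = 8649/49 + 30⁴ = 8649/49 + 810000 = 39698649/49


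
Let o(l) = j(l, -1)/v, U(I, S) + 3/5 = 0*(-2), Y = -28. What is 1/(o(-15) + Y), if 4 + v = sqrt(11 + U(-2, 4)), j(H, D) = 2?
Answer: -206/6053 + sqrt(65)/6053 ≈ -0.032701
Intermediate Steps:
U(I, S) = -3/5 (U(I, S) = -3/5 + 0*(-2) = -3/5 + 0 = -3/5)
v = -4 + 2*sqrt(65)/5 (v = -4 + sqrt(11 - 3/5) = -4 + sqrt(52/5) = -4 + 2*sqrt(65)/5 ≈ -0.77510)
o(l) = 2/(-4 + 2*sqrt(65)/5)
1/(o(-15) + Y) = 1/((-10/7 - sqrt(65)/7) - 28) = 1/(-206/7 - sqrt(65)/7)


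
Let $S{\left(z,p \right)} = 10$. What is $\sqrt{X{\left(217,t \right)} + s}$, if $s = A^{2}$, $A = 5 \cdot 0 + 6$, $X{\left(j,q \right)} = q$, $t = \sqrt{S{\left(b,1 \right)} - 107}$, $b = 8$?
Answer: $\sqrt{36 + i \sqrt{97}} \approx 6.0549 + 0.8133 i$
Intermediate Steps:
$t = i \sqrt{97}$ ($t = \sqrt{10 - 107} = \sqrt{-97} = i \sqrt{97} \approx 9.8489 i$)
$A = 6$ ($A = 0 + 6 = 6$)
$s = 36$ ($s = 6^{2} = 36$)
$\sqrt{X{\left(217,t \right)} + s} = \sqrt{i \sqrt{97} + 36} = \sqrt{36 + i \sqrt{97}}$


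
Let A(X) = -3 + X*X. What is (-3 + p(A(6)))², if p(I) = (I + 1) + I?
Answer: 4096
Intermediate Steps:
A(X) = -3 + X²
p(I) = 1 + 2*I (p(I) = (1 + I) + I = 1 + 2*I)
(-3 + p(A(6)))² = (-3 + (1 + 2*(-3 + 6²)))² = (-3 + (1 + 2*(-3 + 36)))² = (-3 + (1 + 2*33))² = (-3 + (1 + 66))² = (-3 + 67)² = 64² = 4096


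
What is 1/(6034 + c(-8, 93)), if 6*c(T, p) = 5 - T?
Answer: 6/36217 ≈ 0.00016567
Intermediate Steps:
c(T, p) = ⅚ - T/6 (c(T, p) = (5 - T)/6 = ⅚ - T/6)
1/(6034 + c(-8, 93)) = 1/(6034 + (⅚ - ⅙*(-8))) = 1/(6034 + (⅚ + 4/3)) = 1/(6034 + 13/6) = 1/(36217/6) = 6/36217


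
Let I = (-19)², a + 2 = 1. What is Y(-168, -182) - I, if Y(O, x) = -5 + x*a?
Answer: -184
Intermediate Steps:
a = -1 (a = -2 + 1 = -1)
Y(O, x) = -5 - x (Y(O, x) = -5 + x*(-1) = -5 - x)
I = 361
Y(-168, -182) - I = (-5 - 1*(-182)) - 1*361 = (-5 + 182) - 361 = 177 - 361 = -184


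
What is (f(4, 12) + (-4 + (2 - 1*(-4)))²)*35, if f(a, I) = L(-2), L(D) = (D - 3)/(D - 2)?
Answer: 735/4 ≈ 183.75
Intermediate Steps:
L(D) = (-3 + D)/(-2 + D)
f(a, I) = 5/4 (f(a, I) = (-3 - 2)/(-2 - 2) = -5/(-4) = -¼*(-5) = 5/4)
(f(4, 12) + (-4 + (2 - 1*(-4)))²)*35 = (5/4 + (-4 + (2 - 1*(-4)))²)*35 = (5/4 + (-4 + (2 + 4))²)*35 = (5/4 + (-4 + 6)²)*35 = (5/4 + 2²)*35 = (5/4 + 4)*35 = (21/4)*35 = 735/4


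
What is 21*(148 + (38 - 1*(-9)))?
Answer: 4095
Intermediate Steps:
21*(148 + (38 - 1*(-9))) = 21*(148 + (38 + 9)) = 21*(148 + 47) = 21*195 = 4095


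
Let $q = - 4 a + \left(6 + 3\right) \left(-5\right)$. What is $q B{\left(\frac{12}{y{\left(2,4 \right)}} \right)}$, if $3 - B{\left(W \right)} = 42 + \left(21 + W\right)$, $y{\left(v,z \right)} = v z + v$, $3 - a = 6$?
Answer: $\frac{10098}{5} \approx 2019.6$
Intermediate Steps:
$a = -3$ ($a = 3 - 6 = -3$)
$y{\left(v,z \right)} = v + v z$
$B{\left(W \right)} = -60 - W$ ($B{\left(W \right)} = 3 - \left(42 + \left(21 + W\right)\right) = 3 - \left(63 + W\right) = -60 - W$)
$q = -33$ ($q = \left(-4\right) \left(-3\right) + \left(6 + 3\right) \left(-5\right) = 12 + 9 \left(-5\right) = 12 - 45 = -33$)
$q B{\left(\frac{12}{y{\left(2,4 \right)}} \right)} = - 33 \left(-60 - \frac{12}{2 \left(1 + 4\right)}\right) = - 33 \left(-60 - \frac{12}{2 \cdot 5}\right) = - 33 \left(-60 - \frac{12}{10}\right) = - 33 \left(-60 - 12 \cdot \frac{1}{10}\right) = - 33 \left(-60 - \frac{6}{5}\right) = \left(-33\right) \left(- \frac{306}{5}\right) = \frac{10098}{5}$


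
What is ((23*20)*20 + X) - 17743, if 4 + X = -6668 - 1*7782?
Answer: -22997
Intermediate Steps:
X = -14454 (X = -4 + (-6668 - 1*7782) = -4 + (-6668 - 7782) = -4 - 14450 = -14454)
((23*20)*20 + X) - 17743 = ((23*20)*20 - 14454) - 17743 = (460*20 - 14454) - 17743 = (9200 - 14454) - 17743 = -5254 - 17743 = -22997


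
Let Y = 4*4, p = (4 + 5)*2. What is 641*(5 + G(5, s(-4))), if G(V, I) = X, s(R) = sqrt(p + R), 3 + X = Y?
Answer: 11538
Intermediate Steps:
p = 18 (p = 9*2 = 18)
Y = 16
X = 13 (X = -3 + 16 = 13)
s(R) = sqrt(18 + R)
G(V, I) = 13
641*(5 + G(5, s(-4))) = 641*(5 + 13) = 641*18 = 11538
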